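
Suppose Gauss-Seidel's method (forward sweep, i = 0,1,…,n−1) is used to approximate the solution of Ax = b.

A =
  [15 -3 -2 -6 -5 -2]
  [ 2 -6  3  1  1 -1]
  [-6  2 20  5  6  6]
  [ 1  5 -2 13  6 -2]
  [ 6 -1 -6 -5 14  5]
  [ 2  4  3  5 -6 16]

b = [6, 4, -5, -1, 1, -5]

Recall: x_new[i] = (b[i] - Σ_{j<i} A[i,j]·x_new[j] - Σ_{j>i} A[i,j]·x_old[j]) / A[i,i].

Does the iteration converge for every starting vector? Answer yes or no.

yes

Write A = D+L+U with D = diag(15, -6, 20, 13, 14, 16).
T_GS = -(D+L)⁻¹U: row 0 first, T[0,2] = -(-2)/(15) = +0.1333; later rows by forward substitution.
  T[0,:] = [+0.0000, +0.2000, +0.1333, +0.4000, +0.3333, +0.1333]
  T[1,:] = [+0.0000, +0.0667, +0.5444, +0.3000, +0.2778, -0.1222]
  T[2,:] = [+0.0000, +0.0533, -0.0144, -0.1600, -0.2278, -0.2478]
  T[3,:] = [+0.0000, -0.0328, -0.2219, -0.1708, -0.6291, +0.1525]
  T[4,:] = [+0.0000, -0.0698, -0.1037, -0.2796, -0.4453, -0.4747]
  T[5,:] = [+0.0000, -0.0676, -0.1196, -0.1465, -0.0388, -0.1653]
eigenvalue magnitudes: 0.8564, 0.2430, 0.1729, 0.1196, 0.1196, 0.0000.
ρ(T) = max|λ| = 0.8564; 0.8564 < 1, so it converges for any x₀.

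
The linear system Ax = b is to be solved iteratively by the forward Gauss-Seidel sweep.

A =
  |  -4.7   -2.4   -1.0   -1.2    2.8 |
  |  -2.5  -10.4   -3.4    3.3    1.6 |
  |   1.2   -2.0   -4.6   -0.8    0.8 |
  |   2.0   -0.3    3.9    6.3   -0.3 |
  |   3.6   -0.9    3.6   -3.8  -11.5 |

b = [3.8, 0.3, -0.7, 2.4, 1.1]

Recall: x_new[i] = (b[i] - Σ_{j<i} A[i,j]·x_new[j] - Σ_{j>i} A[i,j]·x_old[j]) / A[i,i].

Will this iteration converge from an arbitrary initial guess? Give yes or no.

Write A = D+L+U with D = diag(-4.7, -10.4, -4.6, 6.3, -11.5).
T_GS = -(D+L)⁻¹U: row 0 first, T[0,2] = -(-1)/(-4.7) = -0.2128; later rows by forward substitution.
  T[0,:] = [+0.0000, -0.5106, -0.2128, -0.2553, +0.5957]
  T[1,:] = [+0.0000, +0.1227, -0.2758, +0.3787, +0.0106]
  T[2,:] = [+0.0000, -0.1866, +0.0644, -0.4052, +0.3247]
  T[3,:] = [+0.0000, +0.2835, +0.0145, +0.3499, -0.3420]
  T[4,:] = [+0.0000, -0.3215, -0.0297, -0.3520, +0.4003]
eigenvalue magnitudes: 0.9348, 0.1611, 0.1611, 0.0178, 0.0000.
ρ(T) = max|λ| = 0.9348; 0.9348 < 1: convergent.

yes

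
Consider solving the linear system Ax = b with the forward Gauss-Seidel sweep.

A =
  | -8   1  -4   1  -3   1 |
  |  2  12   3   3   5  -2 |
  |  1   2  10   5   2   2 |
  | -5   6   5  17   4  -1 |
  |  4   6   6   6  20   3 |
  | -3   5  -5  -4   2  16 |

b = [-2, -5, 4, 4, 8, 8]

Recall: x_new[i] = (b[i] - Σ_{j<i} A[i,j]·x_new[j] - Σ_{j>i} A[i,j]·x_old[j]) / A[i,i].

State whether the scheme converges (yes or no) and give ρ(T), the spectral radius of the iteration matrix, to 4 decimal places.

yes, ρ = 0.5126

Write A = D+L+U with D = diag(-8, 12, 10, 17, 20, 16).
GS T = -(D+L)⁻¹U: row 0 first, T[0,1] = -(1)/(-8) = +0.1250; later rows by forward substitution.
  T[0,:] = [+0.0000 +0.1250 -0.5000 +0.1250 -0.3750 +0.1250]
  T[1,:] = [+0.0000 -0.0208 -0.1667 -0.2708 -0.3542 +0.1458]
  T[2,:] = [+0.0000 -0.0083 +0.0833 -0.4583 -0.0917 -0.2417]
  T[3,:] = [+0.0000 +0.0466 -0.1127 +0.2672 -0.1936 +0.1152]
  T[4,:] = [+0.0000 -0.0302 +0.1588 +0.1136 +0.2668 -0.1808]
  T[5,:] = [+0.0000 +0.0428 -0.0637 +0.0174 -0.0700 -0.0463]
eigenvalue magnitudes: 0.5126, 0.1758, 0.1758, 0.0854, 0.0764, 0.0000.
ρ(T) = max|λ| = 0.5126; 0.5126 < 1, so it converges for any x₀.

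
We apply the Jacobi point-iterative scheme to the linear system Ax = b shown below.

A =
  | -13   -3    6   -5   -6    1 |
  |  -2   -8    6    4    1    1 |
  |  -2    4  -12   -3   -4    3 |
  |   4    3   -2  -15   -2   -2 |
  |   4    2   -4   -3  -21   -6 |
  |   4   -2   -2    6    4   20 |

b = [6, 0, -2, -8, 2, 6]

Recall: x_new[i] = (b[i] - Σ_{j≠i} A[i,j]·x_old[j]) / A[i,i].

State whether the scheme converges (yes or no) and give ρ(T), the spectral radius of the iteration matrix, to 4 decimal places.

yes, ρ = 0.8438

Let D = diag(-13, -8, -12, -15, -21, 20); L, U the strict triangles.
Jacobi: T = -D⁻¹(L+U), T[1,3] = -(4)/(-8) = +0.5000; T[1,1] = 0.
  T[0,:] = [+0.0000, -0.2308, +0.4615, -0.3846, -0.4615, +0.0769]
  T[1,:] = [-0.2500, +0.0000, +0.7500, +0.5000, +0.1250, +0.1250]
  T[2,:] = [-0.1667, +0.3333, +0.0000, -0.2500, -0.3333, +0.2500]
  T[3,:] = [+0.2667, +0.2000, -0.1333, +0.0000, -0.1333, -0.1333]
  T[4,:] = [+0.1905, +0.0952, -0.1905, -0.1429, +0.0000, -0.2857]
  T[5,:] = [-0.2000, +0.1000, +0.1000, -0.3000, -0.2000, +0.0000]
|λ(T)| sorted: 0.8438, 0.5699, 0.5146, 0.5146, 0.2260, 0.0361.
ρ = 0.8438; 0.8438 < 1, so it converges for any x₀.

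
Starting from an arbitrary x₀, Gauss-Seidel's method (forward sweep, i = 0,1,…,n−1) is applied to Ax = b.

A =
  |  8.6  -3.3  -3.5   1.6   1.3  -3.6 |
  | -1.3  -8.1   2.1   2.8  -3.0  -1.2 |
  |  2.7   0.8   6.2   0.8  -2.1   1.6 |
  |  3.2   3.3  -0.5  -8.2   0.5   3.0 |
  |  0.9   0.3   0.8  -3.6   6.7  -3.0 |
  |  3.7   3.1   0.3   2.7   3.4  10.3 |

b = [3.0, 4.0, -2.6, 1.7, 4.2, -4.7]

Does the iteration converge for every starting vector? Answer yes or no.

yes

Write A = D+L+U with D = diag(8.6, -8.1, 6.2, -8.2, 6.7, 10.3).
GS T = -(D+L)⁻¹U: row 0 first, T[0,2] = -(-3.5)/(8.6) = +0.4070; later rows by forward substitution.
  T[0,:] = [+0.0000, +0.3837, +0.4070, -0.1860, -0.1512, +0.4186]
  T[1,:] = [+0.0000, -0.0616, +0.1939, +0.3755, -0.3461, -0.2153]
  T[2,:] = [+0.0000, -0.1592, -0.2023, -0.0965, +0.4492, -0.4126]
  T[3,:] = [+0.0000, +0.1347, +0.2492, +0.0844, -0.1647, +0.4677]
  T[4,:] = [+0.0000, +0.0426, +0.0947, +0.0650, -0.1063, +0.7017]
  T[5,:] = [+0.0000, -0.1640, -0.2953, -0.0870, +0.2237, -0.4278]
|roots of det(T-λI)|: 0.8892, 0.2545, 0.2545, 0.1862, 0.0117, 0.0000.
spectral radius ρ = 0.8892; 0.8892 < 1, so it converges for any x₀.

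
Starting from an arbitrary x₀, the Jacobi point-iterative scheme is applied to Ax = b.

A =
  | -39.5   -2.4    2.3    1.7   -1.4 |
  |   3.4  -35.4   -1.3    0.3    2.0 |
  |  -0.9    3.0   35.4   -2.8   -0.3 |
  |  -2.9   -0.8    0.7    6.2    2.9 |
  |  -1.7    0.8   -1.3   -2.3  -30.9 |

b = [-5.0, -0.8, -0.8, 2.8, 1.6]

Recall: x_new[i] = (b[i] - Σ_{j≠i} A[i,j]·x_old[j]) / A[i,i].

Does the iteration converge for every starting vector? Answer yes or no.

Diagonal D = diag(-39.5, -35.4, 35.4, 6.2, -30.9); L, U strict lower/upper.
T_J = -D⁻¹(L+U): T[4,1] = -(0.8)/(-30.9) = +0.0259; T[4,4] = 0.
  T[0,:] = [+0.0000, -0.0608, +0.0582, +0.0430, -0.0354]
  T[1,:] = [+0.0960, +0.0000, -0.0367, +0.0085, +0.0565]
  T[2,:] = [+0.0254, -0.0847, +0.0000, +0.0791, +0.0085]
  T[3,:] = [+0.4677, +0.1290, -0.1129, +0.0000, -0.4677]
  T[4,:] = [-0.0550, +0.0259, -0.0421, -0.0744, +0.0000]
|λ(T)| sorted: 0.2704, 0.1399, 0.1147, 0.0643, 0.0643.
ρ(T) = max|λ| = 0.2704; 0.2704 < 1: convergent.

yes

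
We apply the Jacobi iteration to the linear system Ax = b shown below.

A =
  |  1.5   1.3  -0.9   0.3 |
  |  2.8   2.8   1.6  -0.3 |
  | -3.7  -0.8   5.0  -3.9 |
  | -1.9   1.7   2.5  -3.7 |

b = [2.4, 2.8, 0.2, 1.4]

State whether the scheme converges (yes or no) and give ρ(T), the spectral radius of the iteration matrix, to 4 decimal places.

Diagonal D = diag(1.5, 2.8, 5, -3.7); L, U strict lower/upper.
Jacobi: T = -D⁻¹(L+U), T[3,1] = -(1.7)/(-3.7) = +0.4595; T[3,3] = 0.
  T[0,:] = [+0.0000  -0.8667  +0.6000  -0.2000]
  T[1,:] = [-1.0000  +0.0000  -0.5714  +0.1071]
  T[2,:] = [+0.7400  +0.1600  +0.0000  +0.7800]
  T[3,:] = [-0.5135  +0.4595  +0.6757  +0.0000]
|roots of det(T-λI)|: 1.1674, 0.9834, 0.9834, 0.7740.
ρ = 1.1674; 1.1674 > 1 ⇒ diverges.

no, ρ = 1.1674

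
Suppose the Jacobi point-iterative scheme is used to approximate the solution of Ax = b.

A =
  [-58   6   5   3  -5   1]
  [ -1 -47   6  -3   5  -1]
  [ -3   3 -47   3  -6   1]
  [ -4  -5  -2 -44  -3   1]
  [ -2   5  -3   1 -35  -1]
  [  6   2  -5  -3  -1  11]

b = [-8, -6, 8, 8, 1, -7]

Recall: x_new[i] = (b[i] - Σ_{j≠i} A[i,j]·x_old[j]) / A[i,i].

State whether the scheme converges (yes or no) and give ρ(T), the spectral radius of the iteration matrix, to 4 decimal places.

yes, ρ = 0.2256

Let D = diag(-58, -47, -47, -44, -35, 11); L, U the strict triangles.
Jacobi T = -D⁻¹(L+U): T[4,0] = -(-2)/(-35) = -0.0571; T[4,4] = 0.
  T[0,:] = [+0.0000, +0.1034, +0.0862, +0.0517, -0.0862, +0.0172]
  T[1,:] = [-0.0213, +0.0000, +0.1277, -0.0638, +0.1064, -0.0213]
  T[2,:] = [-0.0638, +0.0638, +0.0000, +0.0638, -0.1277, +0.0213]
  T[3,:] = [-0.0909, -0.1136, -0.0455, +0.0000, -0.0682, +0.0227]
  T[4,:] = [-0.0571, +0.1429, -0.0857, +0.0286, +0.0000, -0.0286]
  T[5,:] = [-0.5455, -0.1818, +0.4545, +0.2727, +0.0909, +0.0000]
|eigenvalues of T|: 0.2256, 0.1349, 0.0886, 0.0886, 0.0589, 0.0207.
ρ(T) = max|λ| = 0.2256; 0.2256 < 1, so it converges for any x₀.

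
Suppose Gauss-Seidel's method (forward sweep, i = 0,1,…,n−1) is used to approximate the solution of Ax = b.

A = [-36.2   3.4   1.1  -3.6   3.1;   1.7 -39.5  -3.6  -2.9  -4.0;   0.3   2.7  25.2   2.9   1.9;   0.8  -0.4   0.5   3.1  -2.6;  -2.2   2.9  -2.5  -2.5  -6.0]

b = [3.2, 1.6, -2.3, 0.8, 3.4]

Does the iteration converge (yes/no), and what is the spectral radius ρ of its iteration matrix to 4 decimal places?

yes, ρ = 0.4255

Let D = diag(-36.2, -39.5, 25.2, 3.1, -6); L, U the strict triangles.
Gauss-Seidel: T = -(D+L)⁻¹U, row 0 first, T[0,3] = -(-3.6)/(-36.2) = -0.0994; later rows by forward substitution.
  T[0,:] = [+0.0000  +0.0939  +0.0304  -0.0994  +0.0856]
  T[1,:] = [+0.0000  +0.0040  -0.0898  -0.0777  -0.0976]
  T[2,:] = [+0.0000  -0.0016  +0.0093  -0.1056  -0.0660]
  T[3,:] = [+0.0000  -0.0235  -0.0209  +0.0327  +0.8147]
  T[4,:] = [+0.0000  -0.0221  -0.0497  +0.0293  -0.3905]
eigenvalue magnitudes: 0.4255, 0.1571, 0.1154, 0.0393, 0.0000.
ρ = 0.4255; 0.4255 < 1: convergent.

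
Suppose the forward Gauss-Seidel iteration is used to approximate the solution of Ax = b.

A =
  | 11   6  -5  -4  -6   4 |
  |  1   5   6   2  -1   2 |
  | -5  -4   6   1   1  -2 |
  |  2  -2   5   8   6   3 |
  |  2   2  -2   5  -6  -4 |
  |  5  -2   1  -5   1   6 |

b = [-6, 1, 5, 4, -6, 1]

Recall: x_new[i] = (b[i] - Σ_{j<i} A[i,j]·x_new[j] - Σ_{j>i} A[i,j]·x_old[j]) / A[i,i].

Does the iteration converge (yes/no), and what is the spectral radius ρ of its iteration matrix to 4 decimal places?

no, ρ = 1.5676

A = D + L + U where D = diag(11, 5, 6, 8, -6, 6).
GS T = -(D+L)⁻¹U: row 0 first, T[0,5] = -(4)/(11) = -0.3636; later rows by forward substitution.
  T[0,:] = [+0.0000, -0.5455, +0.4545, +0.3636, +0.5455, -0.3636]
  T[1,:] = [+0.0000, +0.1091, -1.2909, -0.4727, +0.0909, -0.3273]
  T[2,:] = [+0.0000, -0.3818, -0.4818, -0.1788, +0.3485, -0.1879]
  T[3,:] = [+0.0000, +0.4023, -0.1352, -0.0973, -1.0814, -0.2485]
  T[4,:] = [+0.0000, +0.3170, -0.2309, -0.0579, -0.8052, -1.0414]
  T[5,:] = [+0.0000, +0.8369, -0.8030, -0.5023, -1.2493, +0.1918]
|λ(T)| sorted: 1.5676, 0.9163, 0.8041, 0.5206, 0.0756, 0.0000.
ρ(T) = max|λ| = 1.5676; 1.5676 > 1 ⇒ diverges.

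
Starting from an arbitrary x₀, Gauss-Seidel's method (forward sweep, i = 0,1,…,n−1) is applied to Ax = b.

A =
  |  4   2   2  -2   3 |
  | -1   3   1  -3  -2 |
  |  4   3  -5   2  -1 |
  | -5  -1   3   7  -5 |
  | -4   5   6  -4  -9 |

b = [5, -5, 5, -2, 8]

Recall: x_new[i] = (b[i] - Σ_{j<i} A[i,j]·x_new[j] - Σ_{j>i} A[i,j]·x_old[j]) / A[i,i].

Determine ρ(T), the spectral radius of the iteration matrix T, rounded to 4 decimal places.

Split A = D + L + U, D = diag(4, 3, -5, 7, -9).
GS T = -(D+L)⁻¹U: row 0 first, T[0,1] = -(2)/(4) = -0.5000; later rows by forward substitution.
  T[0,:] = [+0.0000  -0.5000  -0.5000  +0.5000  -0.7500]
  T[1,:] = [+0.0000  -0.1667  -0.5000  +1.1667  +0.4167]
  T[2,:] = [+0.0000  -0.5000  -0.7000  +1.5000  -0.5500]
  T[3,:] = [+0.0000  -0.1667  -0.1286  -0.1190  +0.4738]
  T[4,:] = [+0.0000  -0.1296  -0.4651  +1.4788  -0.0124]
eigenvalue magnitudes: 1.1935, 0.6280, 0.4902, 0.0576, 0.0000.
ρ = 1.1935; 1.1935 > 1, so it fails to converge.

1.1935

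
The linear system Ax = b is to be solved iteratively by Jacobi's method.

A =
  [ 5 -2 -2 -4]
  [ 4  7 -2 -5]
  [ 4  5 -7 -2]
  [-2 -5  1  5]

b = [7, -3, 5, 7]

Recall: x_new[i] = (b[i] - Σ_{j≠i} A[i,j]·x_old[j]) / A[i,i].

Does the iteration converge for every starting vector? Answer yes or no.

Write A = D+L+U with D = diag(5, 7, -7, 5).
T_J = -D⁻¹(L+U): T[2,0] = -(4)/(-7) = +0.5714; T[2,2] = 0.
  T[0,:] = [+0.0000, +0.4000, +0.4000, +0.8000]
  T[1,:] = [-0.5714, +0.0000, +0.2857, +0.7143]
  T[2,:] = [+0.5714, +0.7143, +0.0000, -0.2857]
  T[3,:] = [+0.4000, +1.0000, -0.2000, +0.0000]
eigenvalue magnitudes: 1.3756, 0.6510, 0.6510, 0.1400.
ρ(T) = max|λ| = 1.3756; 1.3756 > 1 ⇒ diverges.

no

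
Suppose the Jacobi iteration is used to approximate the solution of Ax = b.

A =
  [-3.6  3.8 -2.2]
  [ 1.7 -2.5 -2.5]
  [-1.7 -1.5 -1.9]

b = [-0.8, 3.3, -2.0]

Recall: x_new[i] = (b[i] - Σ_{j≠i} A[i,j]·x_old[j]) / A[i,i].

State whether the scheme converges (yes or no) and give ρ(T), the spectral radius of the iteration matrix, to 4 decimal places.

no, ρ = 1.6771

Let D = diag(-3.6, -2.5, -1.9); L, U the strict triangles.
T_J = -D⁻¹(L+U): T[2,1] = -(-1.5)/(-1.9) = -0.7895; T[2,2] = 0.
  T[0,:] = [+0.0000, +1.0556, -0.6111]
  T[1,:] = [+0.6800, +0.0000, -1.0000]
  T[2,:] = [-0.8947, -0.7895, +0.0000]
eigenvalue magnitudes: 1.6771, 0.8711, 0.8711.
spectral radius ρ = 1.6771; 1.6771 > 1 ⇒ diverges.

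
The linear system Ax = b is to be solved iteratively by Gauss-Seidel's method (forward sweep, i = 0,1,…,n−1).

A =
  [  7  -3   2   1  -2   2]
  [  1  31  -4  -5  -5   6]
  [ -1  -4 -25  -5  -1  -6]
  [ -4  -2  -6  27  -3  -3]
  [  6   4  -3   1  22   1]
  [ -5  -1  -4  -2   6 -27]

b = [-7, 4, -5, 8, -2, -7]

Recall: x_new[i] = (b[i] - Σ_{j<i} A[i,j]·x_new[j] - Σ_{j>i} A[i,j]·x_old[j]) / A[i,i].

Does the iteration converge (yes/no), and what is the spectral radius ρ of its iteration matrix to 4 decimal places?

yes, ρ = 0.2260

Let D = diag(7, 31, -25, 27, 22, -27); L, U the strict triangles.
Gauss-Seidel: T = -(D+L)⁻¹U, row 0 first, T[0,4] = -(-2)/(7) = +0.2857; later rows by forward substitution.
  T[0,:] = [+0.0000, +0.4286, -0.2857, -0.1429, +0.2857, -0.2857]
  T[1,:] = [+0.0000, -0.0138, +0.1382, +0.1659, +0.1521, -0.1843]
  T[2,:] = [+0.0000, -0.0149, -0.0107, -0.2208, -0.0758, -0.1991]
  T[3,:] = [+0.0000, +0.0592, -0.0345, -0.0579, +0.1479, +0.0109]
  T[4,:] = [+0.0000, -0.1191, +0.0529, -0.0187, -0.1226, +0.0383]
  T[5,:] = [+0.0000, -0.1075, +0.0637, +0.0532, -0.0855, +0.0969]
|roots of det(T-λI)|: 0.2260, 0.1673, 0.1673, 0.1456, 0.0112, 0.0000.
ρ = 0.2260; 0.2260 < 1 ⇒ converges.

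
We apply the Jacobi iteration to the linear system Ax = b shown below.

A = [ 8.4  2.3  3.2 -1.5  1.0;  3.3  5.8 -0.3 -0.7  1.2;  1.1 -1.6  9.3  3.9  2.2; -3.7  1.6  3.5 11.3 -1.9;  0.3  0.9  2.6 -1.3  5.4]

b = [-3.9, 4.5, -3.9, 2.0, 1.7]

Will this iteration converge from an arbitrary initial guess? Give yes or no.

yes

A = D + L + U where D = diag(8.4, 5.8, 9.3, 11.3, 5.4).
Jacobi: T = -D⁻¹(L+U), T[4,0] = -(0.3)/(5.4) = -0.0556; T[4,4] = 0.
  T[0,:] = [+0.0000, -0.2738, -0.3810, +0.1786, -0.1190]
  T[1,:] = [-0.5690, +0.0000, +0.0517, +0.1207, -0.2069]
  T[2,:] = [-0.1183, +0.1720, +0.0000, -0.4194, -0.2366]
  T[3,:] = [+0.3274, -0.1416, -0.3097, +0.0000, +0.1681]
  T[4,:] = [-0.0556, -0.1667, -0.4815, +0.2407, +0.0000]
eigenvalue magnitudes: 0.8331, 0.4839, 0.4839, 0.1778, 0.0670.
ρ(T) = max|λ| = 0.8331; 0.8331 < 1: convergent.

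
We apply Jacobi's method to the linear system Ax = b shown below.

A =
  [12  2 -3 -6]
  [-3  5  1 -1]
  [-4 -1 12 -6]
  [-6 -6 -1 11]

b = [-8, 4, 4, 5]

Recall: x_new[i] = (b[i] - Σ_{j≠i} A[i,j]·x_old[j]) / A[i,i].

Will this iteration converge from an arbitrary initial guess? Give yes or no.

yes

A = D + L + U where D = diag(12, 5, 12, 11).
Jacobi: T = -D⁻¹(L+U), T[1,0] = -(-3)/(5) = +0.6000; T[1,1] = 0.
  T[0,:] = [+0.0000 -0.1667 +0.2500 +0.5000]
  T[1,:] = [+0.6000 +0.0000 -0.2000 +0.2000]
  T[2,:] = [+0.3333 +0.0833 +0.0000 +0.5000]
  T[3,:] = [+0.5455 +0.5455 +0.0909 +0.0000]
eigenvalue magnitudes: 0.8283, 0.3558, 0.3558, 0.3371.
spectral radius ρ = 0.8283; 0.8283 < 1, so it converges for any x₀.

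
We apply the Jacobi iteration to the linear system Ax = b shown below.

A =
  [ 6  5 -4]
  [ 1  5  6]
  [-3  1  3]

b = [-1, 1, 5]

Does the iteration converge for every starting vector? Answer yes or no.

no

Diagonal D = diag(6, 5, 3); L, U strict lower/upper.
Jacobi T = -D⁻¹(L+U): T[2,1] = -(1)/(3) = -0.3333; T[2,2] = 0.
  T[0,:] = [+0.0000, -0.8333, +0.6667]
  T[1,:] = [-0.2000, +0.0000, -1.2000]
  T[2,:] = [+1.0000, -0.3333, +0.0000]
|eigenvalues of T|: 1.4058, 0.8619, 0.8619.
ρ(T) = max|λ| = 1.4058; 1.4058 > 1 ⇒ diverges.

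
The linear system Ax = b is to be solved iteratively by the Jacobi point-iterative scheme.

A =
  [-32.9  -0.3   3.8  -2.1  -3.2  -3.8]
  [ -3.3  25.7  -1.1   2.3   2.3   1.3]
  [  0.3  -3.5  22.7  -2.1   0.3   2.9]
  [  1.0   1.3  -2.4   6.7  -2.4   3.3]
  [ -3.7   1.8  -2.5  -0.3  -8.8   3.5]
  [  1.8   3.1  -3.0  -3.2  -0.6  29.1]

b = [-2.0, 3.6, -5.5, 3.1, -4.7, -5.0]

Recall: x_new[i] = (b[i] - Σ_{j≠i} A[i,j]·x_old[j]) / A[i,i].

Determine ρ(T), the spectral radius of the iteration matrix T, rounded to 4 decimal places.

Split A = D + L + U, D = diag(-32.9, 25.7, 22.7, 6.7, -8.8, 29.1).
T_J = -D⁻¹(L+U): T[3,2] = -(-2.4)/(6.7) = +0.3582; T[3,3] = 0.
  T[0,:] = [+0.0000, -0.0091, +0.1155, -0.0638, -0.0973, -0.1155]
  T[1,:] = [+0.1284, +0.0000, +0.0428, -0.0895, -0.0895, -0.0506]
  T[2,:] = [-0.0132, +0.1542, +0.0000, +0.0925, -0.0132, -0.1278]
  T[3,:] = [-0.1493, -0.1940, +0.3582, +0.0000, +0.3582, -0.4925]
  T[4,:] = [-0.4205, +0.2045, -0.2841, -0.0341, +0.0000, +0.3977]
  T[5,:] = [-0.0619, -0.1065, +0.1031, +0.1100, +0.0206, +0.0000]
|λ(T)| sorted: 0.3668, 0.2996, 0.2996, 0.2355, 0.2355, 0.0214.
spectral radius ρ = 0.3668; 0.3668 < 1: convergent.

0.3668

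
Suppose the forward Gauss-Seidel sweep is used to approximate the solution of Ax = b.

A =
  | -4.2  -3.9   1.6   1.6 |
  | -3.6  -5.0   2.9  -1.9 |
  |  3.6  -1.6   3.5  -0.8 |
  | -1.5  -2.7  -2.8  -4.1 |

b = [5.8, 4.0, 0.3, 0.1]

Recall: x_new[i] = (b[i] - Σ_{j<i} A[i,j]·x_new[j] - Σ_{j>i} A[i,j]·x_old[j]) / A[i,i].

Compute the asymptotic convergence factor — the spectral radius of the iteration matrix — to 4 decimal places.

Diagonal D = diag(-4.2, -5, 3.5, -4.1); L, U strict lower/upper.
Gauss-Seidel: T = -(D+L)⁻¹U, row 0 first, T[0,2] = -(1.6)/(-4.2) = +0.3810; later rows by forward substitution.
  T[0,:] = [+0.0000 -0.9286 +0.3810 +0.3810]
  T[1,:] = [+0.0000 +0.6686 +0.3057 -0.6543]
  T[2,:] = [+0.0000 +1.2607 -0.2521 -0.4624]
  T[3,:] = [+0.0000 -0.9615 -0.1685 +0.6073]
moduli |λ_i(T)| = 1.6509, 0.5801, 0.0470, 0.0000.
ρ(T) = max|λ| = 1.6509; 1.6509 > 1: divergent.

1.6509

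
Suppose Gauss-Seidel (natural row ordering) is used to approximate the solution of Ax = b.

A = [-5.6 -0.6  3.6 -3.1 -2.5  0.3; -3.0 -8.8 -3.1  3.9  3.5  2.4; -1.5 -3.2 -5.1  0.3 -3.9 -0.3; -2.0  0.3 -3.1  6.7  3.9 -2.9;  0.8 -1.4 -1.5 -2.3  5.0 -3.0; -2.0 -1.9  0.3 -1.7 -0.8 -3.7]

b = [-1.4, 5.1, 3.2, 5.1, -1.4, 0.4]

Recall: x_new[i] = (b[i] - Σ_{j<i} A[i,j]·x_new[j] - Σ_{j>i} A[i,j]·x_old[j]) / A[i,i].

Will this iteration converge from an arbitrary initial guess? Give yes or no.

no

Write A = D+L+U with D = diag(-5.6, -8.8, -5.1, 6.7, 5, -3.7).
GS T = -(D+L)⁻¹U: row 0 first, T[0,4] = -(-2.5)/(-5.6) = -0.4464; later rows by forward substitution.
  T[0,:] = [+0.0000  -0.1071  +0.6429  -0.5536  -0.4464  +0.0536]
  T[1,:] = [+0.0000  +0.0365  -0.5714  +0.6319  +0.5499  +0.2545]
  T[2,:] = [+0.0000  +0.0086  +0.1695  -0.1748  -0.9785  -0.2342]
  T[3,:] = [+0.0000  -0.0296  +0.2959  -0.2744  -1.1927  +0.3291]
  T[4,:] = [+0.0000  +0.0163  -0.0759  +0.0868  -0.6168  +0.7438]
  T[5,:] = [+0.0000  +0.0499  -0.1599  +0.0679  +0.5609  -0.4906]
moduli |λ_i(T)| = 1.1369, 0.3737, 0.2560, 0.1261, 0.0306, 0.0000.
spectral radius ρ = 1.1369; 1.1369 > 1: divergent.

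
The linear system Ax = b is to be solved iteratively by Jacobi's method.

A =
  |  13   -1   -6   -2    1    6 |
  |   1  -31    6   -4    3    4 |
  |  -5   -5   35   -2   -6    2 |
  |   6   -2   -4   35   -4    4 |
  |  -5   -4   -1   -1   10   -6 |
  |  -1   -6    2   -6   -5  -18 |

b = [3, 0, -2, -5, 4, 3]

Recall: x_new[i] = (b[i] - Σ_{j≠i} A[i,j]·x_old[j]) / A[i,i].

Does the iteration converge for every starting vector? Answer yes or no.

yes

Let D = diag(13, -31, 35, 35, 10, -18); L, U the strict triangles.
T_J = -D⁻¹(L+U): T[2,0] = -(-5)/(35) = +0.1429; T[2,2] = 0.
  T[0,:] = [+0.0000 +0.0769 +0.4615 +0.1538 -0.0769 -0.4615]
  T[1,:] = [+0.0323 +0.0000 +0.1935 -0.1290 +0.0968 +0.1290]
  T[2,:] = [+0.1429 +0.1429 +0.0000 +0.0571 +0.1714 -0.0571]
  T[3,:] = [-0.1714 +0.0571 +0.1143 +0.0000 +0.1143 -0.1143]
  T[4,:] = [+0.5000 +0.4000 +0.1000 +0.1000 +0.0000 +0.6000]
  T[5,:] = [-0.0556 -0.3333 +0.1111 -0.3333 -0.2778 +0.0000]
eigenvalue magnitudes: 0.5256, 0.4371, 0.4371, 0.3720, 0.3720, 0.0513.
spectral radius ρ = 0.5256; 0.5256 < 1 ⇒ converges.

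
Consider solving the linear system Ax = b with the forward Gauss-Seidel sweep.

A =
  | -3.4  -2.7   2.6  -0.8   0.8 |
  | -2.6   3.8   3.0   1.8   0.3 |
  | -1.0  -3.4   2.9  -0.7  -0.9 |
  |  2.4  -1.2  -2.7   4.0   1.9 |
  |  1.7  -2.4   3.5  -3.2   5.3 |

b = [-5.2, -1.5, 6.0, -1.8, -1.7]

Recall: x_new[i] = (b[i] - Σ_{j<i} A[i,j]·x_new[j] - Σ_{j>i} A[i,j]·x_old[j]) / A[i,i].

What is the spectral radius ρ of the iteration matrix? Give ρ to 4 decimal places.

1.4016

A = D + L + U where D = diag(-3.4, 3.8, 2.9, 4, 5.3).
Gauss-Seidel: T = -(D+L)⁻¹U, row 0 first, T[0,1] = -(-2.7)/(-3.4) = -0.7941; later rows by forward substitution.
  T[0,:] = [+0.0000 -0.7941 +0.7647 -0.2353 +0.2353]
  T[1,:] = [+0.0000 -0.5433 -0.2663 -0.6347 +0.0820]
  T[2,:] = [+0.0000 -0.9109 -0.0485 -0.5839 +0.4877]
  T[3,:] = [+0.0000 -0.3014 -0.5714 -0.4433 -0.2624]
  T[4,:] = [+0.0000 +0.4282 -0.6788 -0.0940 -0.5188]
|λ(T)| sorted: 1.4016, 0.3820, 0.3820, 0.1127, 0.0000.
spectral radius ρ = 1.4016; 1.4016 > 1: divergent.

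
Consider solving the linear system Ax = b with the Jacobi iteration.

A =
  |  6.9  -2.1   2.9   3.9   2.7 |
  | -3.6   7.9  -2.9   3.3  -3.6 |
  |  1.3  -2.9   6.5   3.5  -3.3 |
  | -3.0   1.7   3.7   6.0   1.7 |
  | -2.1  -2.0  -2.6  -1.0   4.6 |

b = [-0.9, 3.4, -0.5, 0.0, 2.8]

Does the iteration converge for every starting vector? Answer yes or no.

no

A = D + L + U where D = diag(6.9, 7.9, 6.5, 6, 4.6).
T_J = -D⁻¹(L+U): T[0,4] = -(2.7)/(6.9) = -0.3913; T[0,0] = 0.
  T[0,:] = [+0.0000 +0.3043 -0.4203 -0.5652 -0.3913]
  T[1,:] = [+0.4557 +0.0000 +0.3671 -0.4177 +0.4557]
  T[2,:] = [-0.2000 +0.4462 +0.0000 -0.5385 +0.5077]
  T[3,:] = [+0.5000 -0.2833 -0.6167 +0.0000 -0.2833]
  T[4,:] = [+0.4565 +0.4348 +0.5652 +0.2174 +0.0000]
eigenvalue magnitudes: 1.1895, 0.7123, 0.6120, 0.5986, 0.5986.
spectral radius ρ = 1.1895; 1.1895 > 1: divergent.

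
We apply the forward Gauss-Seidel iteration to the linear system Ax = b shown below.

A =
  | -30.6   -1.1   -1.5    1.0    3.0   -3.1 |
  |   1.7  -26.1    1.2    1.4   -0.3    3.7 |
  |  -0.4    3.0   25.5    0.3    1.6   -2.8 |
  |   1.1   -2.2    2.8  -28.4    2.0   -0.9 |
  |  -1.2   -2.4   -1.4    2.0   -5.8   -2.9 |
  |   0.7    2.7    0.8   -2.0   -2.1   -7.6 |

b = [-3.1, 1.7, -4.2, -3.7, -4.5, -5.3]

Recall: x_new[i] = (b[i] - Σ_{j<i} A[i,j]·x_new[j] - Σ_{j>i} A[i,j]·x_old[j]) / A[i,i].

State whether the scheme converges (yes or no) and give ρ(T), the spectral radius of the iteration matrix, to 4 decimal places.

yes, ρ = 0.2555

A = D + L + U where D = diag(-30.6, -26.1, 25.5, -28.4, -5.8, -7.6).
GS T = -(D+L)⁻¹U: row 0 first, T[0,2] = -(-1.5)/(-30.6) = -0.0490; later rows by forward substitution.
  T[0,:] = [+0.0000  -0.0359  -0.0490  +0.0327  +0.0980  -0.1013]
  T[1,:] = [+0.0000  -0.0023  +0.0428  +0.0558  -0.0051  +0.1352]
  T[2,:] = [+0.0000  -0.0003  -0.0058  -0.0178  -0.0606  +0.0923]
  T[3,:] = [+0.0000  -0.0012  -0.0058  -0.0048  +0.0686  -0.0370]
  T[4,:] = [+0.0000  +0.0080  -0.0082  -0.0272  +0.0201  -0.5700]
  T[5,:] = [+0.0000  -0.0061  +0.0138  +0.0297  -0.0228  +0.2156]
|λ(T)| sorted: 0.2555, 0.0580, 0.0240, 0.0133, 0.0133, 0.0000.
ρ = 0.2555; 0.2555 < 1 ⇒ converges.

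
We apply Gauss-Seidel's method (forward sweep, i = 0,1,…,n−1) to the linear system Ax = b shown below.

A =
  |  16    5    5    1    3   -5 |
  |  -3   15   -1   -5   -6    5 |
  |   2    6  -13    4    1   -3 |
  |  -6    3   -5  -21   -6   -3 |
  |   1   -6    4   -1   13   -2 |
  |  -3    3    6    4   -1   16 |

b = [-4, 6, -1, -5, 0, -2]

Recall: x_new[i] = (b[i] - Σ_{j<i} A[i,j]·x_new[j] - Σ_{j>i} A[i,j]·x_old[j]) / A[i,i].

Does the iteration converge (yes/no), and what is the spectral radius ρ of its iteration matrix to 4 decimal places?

Split A = D + L + U, D = diag(16, 15, -13, -21, 13, 16).
Gauss-Seidel: T = -(D+L)⁻¹U, row 0 first, T[0,5] = -(-5)/(16) = +0.3125; later rows by forward substitution.
  T[0,:] = [+0.0000 -0.3125 -0.3125 -0.0625 -0.1875 +0.3125]
  T[1,:] = [+0.0000 -0.0625 +0.0042 +0.3208 +0.3625 -0.2708]
  T[2,:] = [+0.0000 -0.0769 -0.0462 +0.4462 +0.2154 -0.3077]
  T[3,:] = [+0.0000 +0.0987 +0.1009 -0.0425 -0.2316 -0.1976]
  T[4,:] = [+0.0000 +0.0265 +0.0479 +0.0123 +0.0976 +0.0843]
  T[5,:] = [+0.0000 -0.0410 -0.0643 -0.2278 -0.1199 +0.2794]
moduli |λ_i(T)| = 0.5237, 0.3745, 0.0861, 0.0861, 0.0363, 0.0000.
ρ = 0.5237; 0.5237 < 1: convergent.

yes, ρ = 0.5237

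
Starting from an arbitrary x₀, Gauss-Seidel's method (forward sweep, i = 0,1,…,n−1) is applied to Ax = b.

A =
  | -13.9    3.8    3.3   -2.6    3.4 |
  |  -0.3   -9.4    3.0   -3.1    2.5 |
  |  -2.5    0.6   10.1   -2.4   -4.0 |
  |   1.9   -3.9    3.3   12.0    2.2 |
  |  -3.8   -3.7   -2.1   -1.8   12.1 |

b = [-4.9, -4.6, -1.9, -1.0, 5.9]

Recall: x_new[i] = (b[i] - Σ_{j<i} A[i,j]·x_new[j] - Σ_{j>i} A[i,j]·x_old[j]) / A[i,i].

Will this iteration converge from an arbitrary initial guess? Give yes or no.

Diagonal D = diag(-13.9, -9.4, 10.1, 12, 12.1); L, U strict lower/upper.
Gauss-Seidel: T = -(D+L)⁻¹U, row 0 first, T[0,4] = -(3.4)/(-13.9) = +0.2446; later rows by forward substitution.
  T[0,:] = [+0.0000 +0.2734 +0.2374 -0.1871 +0.2446]
  T[1,:] = [+0.0000 -0.0087 +0.3116 -0.3238 +0.2582]
  T[2,:] = [+0.0000 +0.0682 +0.0403 +0.2106 +0.4412]
  T[3,:] = [+0.0000 -0.0649 +0.0526 -0.1335 -0.2595]
  T[4,:] = [+0.0000 +0.0854 +0.1846 -0.1411 +0.1937]
eigenvalue magnitudes: 0.5285, 0.3882, 0.1044, 0.0558, 0.0000.
spectral radius ρ = 0.5285; 0.5285 < 1: convergent.

yes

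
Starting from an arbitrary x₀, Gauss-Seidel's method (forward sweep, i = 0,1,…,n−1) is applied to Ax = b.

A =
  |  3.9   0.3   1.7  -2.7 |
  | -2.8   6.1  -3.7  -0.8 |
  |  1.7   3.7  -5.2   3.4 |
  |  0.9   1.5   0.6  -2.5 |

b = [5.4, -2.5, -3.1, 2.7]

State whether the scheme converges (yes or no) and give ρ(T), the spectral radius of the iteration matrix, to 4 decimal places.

yes, ρ = 0.9203

Split A = D + L + U, D = diag(3.9, 6.1, -5.2, -2.5).
T_GS = -(D+L)⁻¹U: row 0 first, T[0,3] = -(-2.7)/(3.9) = +0.6923; later rows by forward substitution.
  T[0,:] = [+0.0000  -0.0769  -0.4359  +0.6923]
  T[1,:] = [+0.0000  -0.0353  +0.4065  +0.4489]
  T[2,:] = [+0.0000  -0.0503  +0.1467  +1.1996]
  T[3,:] = [+0.0000  -0.0609  +0.1222  +0.8065]
|roots of det(T-λI)|: 0.9203, 0.1104, 0.1081, 0.0000.
ρ(T) = max|λ| = 0.9203; 0.9203 < 1, so it converges for any x₀.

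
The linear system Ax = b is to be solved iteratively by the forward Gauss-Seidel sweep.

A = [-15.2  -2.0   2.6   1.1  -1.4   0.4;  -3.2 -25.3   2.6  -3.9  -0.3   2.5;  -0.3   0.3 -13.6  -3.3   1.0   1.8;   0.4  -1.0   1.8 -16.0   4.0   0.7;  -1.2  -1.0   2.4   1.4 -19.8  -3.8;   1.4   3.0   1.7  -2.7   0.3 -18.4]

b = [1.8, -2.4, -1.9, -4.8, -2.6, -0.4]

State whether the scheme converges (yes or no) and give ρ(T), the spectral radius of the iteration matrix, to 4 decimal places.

Diagonal D = diag(-15.2, -25.3, -13.6, -16, -19.8, -18.4); L, U strict lower/upper.
Gauss-Seidel: T = -(D+L)⁻¹U, row 0 first, T[0,4] = -(-1.4)/(-15.2) = -0.0921; later rows by forward substitution.
  T[0,:] = [+0.0000 -0.1316 +0.1711 +0.0724 -0.0921 +0.0263]
  T[1,:] = [+0.0000 +0.0166 +0.0811 -0.1633 -0.0002 +0.0955]
  T[2,:] = [+0.0000 +0.0033 -0.0020 -0.2478 +0.0756 +0.1339]
  T[3,:] = [+0.0000 -0.0040 -0.0010 -0.0159 +0.2562 +0.0535]
  T[4,:] = [+0.0000 +0.0073 -0.0148 -0.0273 +0.0329 -0.1783]
  T[5,:] = [+0.0000 -0.0063 +0.0260 -0.0421 -0.0371 +0.0192]
|λ(T)| sorted: 0.1639, 0.1385, 0.1385, 0.0920, 0.0414, 0.0000.
ρ(T) = max|λ| = 0.1639; 0.1639 < 1: convergent.

yes, ρ = 0.1639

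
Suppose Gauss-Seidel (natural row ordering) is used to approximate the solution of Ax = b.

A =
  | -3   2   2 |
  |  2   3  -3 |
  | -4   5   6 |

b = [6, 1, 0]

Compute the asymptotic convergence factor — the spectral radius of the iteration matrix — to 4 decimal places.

Let D = diag(-3, 3, 6); L, U the strict triangles.
Gauss-Seidel: T = -(D+L)⁻¹U, row 0 first, T[0,2] = -(2)/(-3) = +0.6667; later rows by forward substitution.
  T[0,:] = [+0.0000, +0.6667, +0.6667]
  T[1,:] = [+0.0000, -0.4444, +0.5556]
  T[2,:] = [+0.0000, +0.8148, -0.0185]
|eigenvalues of T|: 0.9372, 0.4742, 0.0000.
ρ = 0.9372; 0.9372 < 1 ⇒ converges.

0.9372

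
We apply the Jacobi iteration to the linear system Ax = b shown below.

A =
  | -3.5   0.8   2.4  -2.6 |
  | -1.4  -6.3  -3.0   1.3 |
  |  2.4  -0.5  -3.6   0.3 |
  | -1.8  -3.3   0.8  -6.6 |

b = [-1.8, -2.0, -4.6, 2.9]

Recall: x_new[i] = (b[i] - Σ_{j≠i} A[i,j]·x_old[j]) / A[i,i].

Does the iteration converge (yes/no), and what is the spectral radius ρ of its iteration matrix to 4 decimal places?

yes, ρ = 0.8541

A = D + L + U where D = diag(-3.5, -6.3, -3.6, -6.6).
Jacobi: T = -D⁻¹(L+U), T[3,0] = -(-1.8)/(-6.6) = -0.2727; T[3,3] = 0.
  T[0,:] = [+0.0000 +0.2286 +0.6857 -0.7429]
  T[1,:] = [-0.2222 +0.0000 -0.4762 +0.2063]
  T[2,:] = [+0.6667 -0.1389 +0.0000 +0.0833]
  T[3,:] = [-0.2727 -0.5000 +0.1212 +0.0000]
|roots of det(T-λI)|: 0.8541, 0.6126, 0.6126, 0.2134.
ρ(T) = max|λ| = 0.8541; 0.8541 < 1 ⇒ converges.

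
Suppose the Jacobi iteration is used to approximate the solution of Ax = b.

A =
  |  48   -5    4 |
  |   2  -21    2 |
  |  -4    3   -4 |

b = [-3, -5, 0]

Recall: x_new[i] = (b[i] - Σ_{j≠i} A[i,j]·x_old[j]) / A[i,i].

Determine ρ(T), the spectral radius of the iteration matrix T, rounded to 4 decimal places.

Write A = D+L+U with D = diag(48, -21, -4).
T_J = -D⁻¹(L+U): T[1,0] = -(2)/(-21) = +0.0952; T[1,1] = 0.
  T[0,:] = [+0.0000  +0.1042  -0.0833]
  T[1,:] = [+0.0952  +0.0000  +0.0952]
  T[2,:] = [-1.0000  +0.7500  +0.0000]
moduli |λ_i(T)| = 0.4474, 0.3444, 0.1030.
spectral radius ρ = 0.4474; 0.4474 < 1 ⇒ converges.

0.4474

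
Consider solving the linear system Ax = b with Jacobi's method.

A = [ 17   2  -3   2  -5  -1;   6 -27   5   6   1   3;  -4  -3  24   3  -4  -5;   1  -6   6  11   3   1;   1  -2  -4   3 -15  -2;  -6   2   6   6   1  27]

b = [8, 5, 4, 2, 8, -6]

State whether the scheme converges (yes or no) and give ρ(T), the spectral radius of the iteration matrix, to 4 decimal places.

yes, ρ = 0.5010

Split A = D + L + U, D = diag(17, -27, 24, 11, -15, 27).
Jacobi T = -D⁻¹(L+U): T[5,3] = -(6)/(27) = -0.2222; T[5,5] = 0.
  T[0,:] = [+0.0000, -0.1176, +0.1765, -0.1176, +0.2941, +0.0588]
  T[1,:] = [+0.2222, +0.0000, +0.1852, +0.2222, +0.0370, +0.1111]
  T[2,:] = [+0.1667, +0.1250, +0.0000, -0.1250, +0.1667, +0.2083]
  T[3,:] = [-0.0909, +0.5455, -0.5455, +0.0000, -0.2727, -0.0909]
  T[4,:] = [+0.0667, -0.1333, -0.2667, +0.2000, +0.0000, -0.1333]
  T[5,:] = [+0.2222, -0.0741, -0.2222, -0.2222, -0.0370, +0.0000]
|roots of det(T-λI)|: 0.5010, 0.3959, 0.3959, 0.2317, 0.1989, 0.1989.
spectral radius ρ = 0.5010; 0.5010 < 1 ⇒ converges.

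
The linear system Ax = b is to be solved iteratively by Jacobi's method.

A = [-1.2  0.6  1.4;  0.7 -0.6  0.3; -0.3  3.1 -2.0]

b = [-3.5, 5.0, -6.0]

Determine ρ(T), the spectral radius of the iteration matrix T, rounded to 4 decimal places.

1.5796

Let D = diag(-1.2, -0.6, -2); L, U the strict triangles.
Jacobi: T = -D⁻¹(L+U), T[2,1] = -(3.1)/(-2) = +1.5500; T[2,2] = 0.
  T[0,:] = [+0.0000  +0.5000  +1.1667]
  T[1,:] = [+1.1667  +0.0000  +0.5000]
  T[2,:] = [-0.1500  +1.5500  +0.0000]
|λ(T)| sorted: 1.5796, 1.1454, 1.1454.
ρ = 1.5796; 1.5796 > 1 ⇒ diverges.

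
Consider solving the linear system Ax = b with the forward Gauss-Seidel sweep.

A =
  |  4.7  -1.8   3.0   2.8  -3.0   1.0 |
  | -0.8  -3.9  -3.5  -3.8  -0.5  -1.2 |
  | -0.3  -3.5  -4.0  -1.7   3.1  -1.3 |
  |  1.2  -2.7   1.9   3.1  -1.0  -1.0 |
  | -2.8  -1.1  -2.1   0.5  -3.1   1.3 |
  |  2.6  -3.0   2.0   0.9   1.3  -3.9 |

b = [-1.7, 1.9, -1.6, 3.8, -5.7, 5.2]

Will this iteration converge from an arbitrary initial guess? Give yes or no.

no

A = D + L + U where D = diag(4.7, -3.9, -4, 3.1, -3.1, -3.9).
T_GS = -(D+L)⁻¹U: row 0 first, T[0,1] = -(-1.8)/(4.7) = +0.3830; later rows by forward substitution.
  T[0,:] = [+0.0000, +0.3830, -0.6383, -0.5957, +0.6383, -0.2128]
  T[1,:] = [+0.0000, -0.0786, -0.7665, -0.8522, -0.2591, -0.2640]
  T[2,:] = [+0.0000, +0.0400, +0.7186, +0.3653, +0.9539, -0.0780]
  T[3,:] = [+0.0000, -0.2412, -0.8609, -0.7355, -0.7348, +0.2228]
  T[4,:] = [+0.0000, -0.3841, +0.2229, +0.4744, -1.2493, +0.7940]
  T[5,:] = [+0.0000, +0.1526, +0.4082, +0.4341, +0.5280, +0.3373]
|eigenvalues of T|: 1.4294, 0.7650, 0.7280, 0.3356, 0.0493, 0.0000.
ρ(T) = max|λ| = 1.4294; 1.4294 > 1, so it fails to converge.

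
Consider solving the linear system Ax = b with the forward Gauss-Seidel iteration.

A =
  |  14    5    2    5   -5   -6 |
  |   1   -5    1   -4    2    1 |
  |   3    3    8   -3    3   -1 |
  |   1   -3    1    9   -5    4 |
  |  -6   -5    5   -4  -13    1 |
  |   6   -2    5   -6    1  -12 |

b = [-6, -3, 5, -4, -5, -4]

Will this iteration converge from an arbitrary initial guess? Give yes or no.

Write A = D+L+U with D = diag(14, -5, 8, 9, -13, -12).
GS T = -(D+L)⁻¹U: row 0 first, T[0,5] = -(-6)/(14) = +0.4286; later rows by forward substitution.
  T[0,:] = [+0.0000 -0.3571 -0.1429 -0.3571 +0.3571 +0.4286]
  T[1,:] = [+0.0000 -0.0714 +0.1714 -0.8714 +0.4714 +0.2857]
  T[2,:] = [+0.0000 +0.1607 -0.0107 +0.8357 -0.6857 -0.1429]
  T[3,:] = [+0.0000 -0.0020 +0.0742 -0.3437 +0.7492 -0.3810]
  T[4,:] = [+0.0000 +0.2547 -0.0270 +0.9272 -0.8404 -0.1685]
  T[5,:] = [+0.0000 -0.0775 -0.1438 +0.5640 -0.6304 +0.2836]
eigenvalue magnitudes: 1.6004, 0.3705, 0.3705, 0.1014, 0.0257, 0.0000.
ρ(T) = max|λ| = 1.6004; 1.6004 > 1, so it fails to converge.

no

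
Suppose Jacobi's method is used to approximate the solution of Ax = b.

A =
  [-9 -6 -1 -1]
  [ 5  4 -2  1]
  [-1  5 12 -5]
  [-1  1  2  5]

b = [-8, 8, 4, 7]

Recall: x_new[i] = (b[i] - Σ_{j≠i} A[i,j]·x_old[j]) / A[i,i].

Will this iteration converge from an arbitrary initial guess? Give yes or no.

Let D = diag(-9, 4, 12, 5); L, U the strict triangles.
Jacobi: T = -D⁻¹(L+U), T[1,2] = -(-2)/(4) = +0.5000; T[1,1] = 0.
  T[0,:] = [+0.0000  -0.6667  -0.1111  -0.1111]
  T[1,:] = [-1.2500  +0.0000  +0.5000  -0.2500]
  T[2,:] = [+0.0833  -0.4167  +0.0000  +0.4167]
  T[3,:] = [+0.2000  -0.2000  -0.4000  +0.0000]
|roots of det(T-λI)|: 0.8967, 0.6843, 0.4264, 0.4264.
ρ(T) = max|λ| = 0.8967; 0.8967 < 1: convergent.

yes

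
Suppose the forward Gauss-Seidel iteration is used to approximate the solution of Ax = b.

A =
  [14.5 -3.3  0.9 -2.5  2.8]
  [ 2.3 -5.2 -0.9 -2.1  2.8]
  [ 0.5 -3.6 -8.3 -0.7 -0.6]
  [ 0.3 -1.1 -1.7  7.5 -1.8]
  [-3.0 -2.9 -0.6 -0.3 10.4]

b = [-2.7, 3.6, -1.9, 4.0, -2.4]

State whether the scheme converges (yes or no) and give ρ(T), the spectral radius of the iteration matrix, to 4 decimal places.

yes, ρ = 0.3185

Split A = D + L + U, D = diag(14.5, -5.2, -8.3, 7.5, 10.4).
Gauss-Seidel: T = -(D+L)⁻¹U, row 0 first, T[0,4] = -(2.8)/(14.5) = -0.1931; later rows by forward substitution.
  T[0,:] = [+0.0000 +0.2276 -0.0621 +0.1724 -0.1931]
  T[1,:] = [+0.0000 +0.1007 -0.2005 -0.3276 +0.4531]
  T[2,:] = [+0.0000 -0.0300 +0.0832 +0.0681 -0.2804]
  T[3,:] = [+0.0000 -0.0011 -0.0081 -0.0395 +0.2506]
  T[4,:] = [+0.0000 +0.0920 -0.0693 -0.0388 +0.0617]
|eigenvalues of T|: 0.3185, 0.1914, 0.0614, 0.0614, 0.0000.
ρ(T) = max|λ| = 0.3185; 0.3185 < 1, so it converges for any x₀.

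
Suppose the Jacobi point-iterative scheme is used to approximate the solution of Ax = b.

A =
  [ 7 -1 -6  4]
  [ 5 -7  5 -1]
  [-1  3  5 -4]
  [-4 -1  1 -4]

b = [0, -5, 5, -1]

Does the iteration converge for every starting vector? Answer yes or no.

Diagonal D = diag(7, -7, 5, -4); L, U strict lower/upper.
Jacobi T = -D⁻¹(L+U): T[0,3] = -(4)/(7) = -0.5714; T[0,0] = 0.
  T[0,:] = [+0.0000  +0.1429  +0.8571  -0.5714]
  T[1,:] = [+0.7143  +0.0000  +0.7143  -0.1429]
  T[2,:] = [+0.2000  -0.6000  +0.0000  +0.8000]
  T[3,:] = [-1.0000  -0.2500  +0.2500  +0.0000]
|roots of det(T-λI)|: 1.2348, 0.9208, 0.9208, 0.0205.
spectral radius ρ = 1.2348; 1.2348 > 1: divergent.

no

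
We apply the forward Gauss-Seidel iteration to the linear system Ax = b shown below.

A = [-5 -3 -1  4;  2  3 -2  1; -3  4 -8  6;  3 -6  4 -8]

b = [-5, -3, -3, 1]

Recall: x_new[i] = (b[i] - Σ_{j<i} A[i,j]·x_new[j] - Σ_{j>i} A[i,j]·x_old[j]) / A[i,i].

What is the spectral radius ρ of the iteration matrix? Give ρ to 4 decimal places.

Let D = diag(-5, 3, -8, -8); L, U the strict triangles.
GS T = -(D+L)⁻¹U: row 0 first, T[0,2] = -(-1)/(-5) = -0.2000; later rows by forward substitution.
  T[0,:] = [+0.0000, -0.6000, -0.2000, +0.8000]
  T[1,:] = [+0.0000, +0.4000, +0.8000, -0.8667]
  T[2,:] = [+0.0000, +0.4250, +0.4750, +0.0167]
  T[3,:] = [+0.0000, -0.3125, -0.4375, +0.9583]
|eigenvalues of T|: 1.5000, 0.4873, 0.1539, 0.0000.
spectral radius ρ = 1.5000; 1.5000 > 1: divergent.

1.5000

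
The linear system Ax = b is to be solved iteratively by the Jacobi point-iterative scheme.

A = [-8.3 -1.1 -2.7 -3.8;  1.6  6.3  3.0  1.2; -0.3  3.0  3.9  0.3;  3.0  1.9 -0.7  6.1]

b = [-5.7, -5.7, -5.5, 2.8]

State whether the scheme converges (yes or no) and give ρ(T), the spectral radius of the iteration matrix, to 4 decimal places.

yes, ρ = 0.8333

Let D = diag(-8.3, 6.3, 3.9, 6.1); L, U the strict triangles.
Jacobi T = -D⁻¹(L+U): T[1,2] = -(3)/(6.3) = -0.4762; T[1,1] = 0.
  T[0,:] = [+0.0000, -0.1325, -0.3253, -0.4578]
  T[1,:] = [-0.2540, +0.0000, -0.4762, -0.1905]
  T[2,:] = [+0.0769, -0.7692, +0.0000, -0.0769]
  T[3,:] = [-0.4918, -0.3115, +0.1148, +0.0000]
eigenvalue magnitudes: 0.8333, 0.5666, 0.5666, 0.2548.
spectral radius ρ = 0.8333; 0.8333 < 1 ⇒ converges.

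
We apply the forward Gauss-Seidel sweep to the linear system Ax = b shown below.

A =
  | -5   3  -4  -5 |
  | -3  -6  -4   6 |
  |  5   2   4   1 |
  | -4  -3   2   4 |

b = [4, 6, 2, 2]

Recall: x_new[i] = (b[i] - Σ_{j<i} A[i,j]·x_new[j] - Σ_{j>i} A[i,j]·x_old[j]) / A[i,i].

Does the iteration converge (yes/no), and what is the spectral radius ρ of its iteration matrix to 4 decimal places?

Split A = D + L + U, D = diag(-5, -6, 4, 4).
Gauss-Seidel: T = -(D+L)⁻¹U, row 0 first, T[0,3] = -(-5)/(-5) = -1.0000; later rows by forward substitution.
  T[0,:] = [+0.0000  +0.6000  -0.8000  -1.0000]
  T[1,:] = [+0.0000  -0.3000  -0.2667  +1.5000]
  T[2,:] = [+0.0000  -0.6000  +1.1333  +0.2500]
  T[3,:] = [+0.0000  +0.6750  -1.5667  -0.0000]
|eigenvalues of T|: 1.5819, 0.6515, 0.0970, 0.0000.
ρ(T) = max|λ| = 1.5819; 1.5819 > 1 ⇒ diverges.

no, ρ = 1.5819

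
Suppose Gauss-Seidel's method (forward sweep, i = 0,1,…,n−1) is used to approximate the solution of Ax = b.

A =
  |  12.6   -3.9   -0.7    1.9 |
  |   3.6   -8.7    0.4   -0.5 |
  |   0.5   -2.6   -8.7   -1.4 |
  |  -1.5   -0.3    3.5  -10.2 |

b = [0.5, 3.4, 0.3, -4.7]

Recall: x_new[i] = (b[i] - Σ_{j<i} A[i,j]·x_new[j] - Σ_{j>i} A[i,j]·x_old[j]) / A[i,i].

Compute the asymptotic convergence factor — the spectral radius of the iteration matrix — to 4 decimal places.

0.1716

Write A = D+L+U with D = diag(12.6, -8.7, -8.7, -10.2).
Gauss-Seidel: T = -(D+L)⁻¹U, row 0 first, T[0,3] = -(1.9)/(12.6) = -0.1508; later rows by forward substitution.
  T[0,:] = [+0.0000, +0.3095, +0.0556, -0.1508]
  T[1,:] = [+0.0000, +0.1281, +0.0690, -0.1199]
  T[2,:] = [+0.0000, -0.0205, -0.0174, -0.1338]
  T[3,:] = [+0.0000, -0.0563, -0.0162, -0.0202]
eigenvalue magnitudes: 0.1716, 0.0443, 0.0443, 0.0000.
ρ = 0.1716; 0.1716 < 1, so it converges for any x₀.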